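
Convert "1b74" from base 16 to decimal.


Input: "1b74" in base 16
Positional expansion:
  Digit '1' (value 1) x 16^3 = 4096
  Digit 'b' (value 11) x 16^2 = 2816
  Digit '7' (value 7) x 16^1 = 112
  Digit '4' (value 4) x 16^0 = 4
Sum = 7028

7028


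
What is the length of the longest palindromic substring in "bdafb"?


Input: "bdafb"
Checking substrings for palindromes:
  No multi-char palindromic substrings found
Longest palindromic substring: "b" with length 1

1


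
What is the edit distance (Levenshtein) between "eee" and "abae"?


Computing edit distance: "eee" -> "abae"
DP table:
           a    b    a    e
      0    1    2    3    4
  e   1    1    2    3    3
  e   2    2    2    3    3
  e   3    3    3    3    3
Edit distance = dp[3][4] = 3

3


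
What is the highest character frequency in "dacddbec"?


Input: dacddbec
Character counts:
  'a': 1
  'b': 1
  'c': 2
  'd': 3
  'e': 1
Maximum frequency: 3

3


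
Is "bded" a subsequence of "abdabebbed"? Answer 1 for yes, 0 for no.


Check if "bded" is a subsequence of "abdabebbed"
Greedy scan:
  Position 0 ('a'): no match needed
  Position 1 ('b'): matches sub[0] = 'b'
  Position 2 ('d'): matches sub[1] = 'd'
  Position 3 ('a'): no match needed
  Position 4 ('b'): no match needed
  Position 5 ('e'): matches sub[2] = 'e'
  Position 6 ('b'): no match needed
  Position 7 ('b'): no match needed
  Position 8 ('e'): no match needed
  Position 9 ('d'): matches sub[3] = 'd'
All 4 characters matched => is a subsequence

1


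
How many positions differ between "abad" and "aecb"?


Comparing "abad" and "aecb" position by position:
  Position 0: 'a' vs 'a' => same
  Position 1: 'b' vs 'e' => DIFFER
  Position 2: 'a' vs 'c' => DIFFER
  Position 3: 'd' vs 'b' => DIFFER
Positions that differ: 3

3


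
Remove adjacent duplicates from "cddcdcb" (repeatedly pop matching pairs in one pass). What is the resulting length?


Input: cddcdcb
Stack-based adjacent duplicate removal:
  Read 'c': push. Stack: c
  Read 'd': push. Stack: cd
  Read 'd': matches stack top 'd' => pop. Stack: c
  Read 'c': matches stack top 'c' => pop. Stack: (empty)
  Read 'd': push. Stack: d
  Read 'c': push. Stack: dc
  Read 'b': push. Stack: dcb
Final stack: "dcb" (length 3)

3


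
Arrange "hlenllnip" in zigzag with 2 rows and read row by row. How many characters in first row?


Zigzag "hlenllnip" into 2 rows:
Placing characters:
  'h' => row 0
  'l' => row 1
  'e' => row 0
  'n' => row 1
  'l' => row 0
  'l' => row 1
  'n' => row 0
  'i' => row 1
  'p' => row 0
Rows:
  Row 0: "helnp"
  Row 1: "lnli"
First row length: 5

5


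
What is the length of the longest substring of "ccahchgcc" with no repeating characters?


Input: "ccahchgcc"
Sliding window (track last position of each char):
  Position 0 ('c'): window [0,0] length 1 -- new best
  Position 1 ('c'): repeat (last at 0), move window start to 1
  Position 1 ('c'): window [1,1] length 1
  Position 2 ('a'): window [1,2] length 2 -- new best
  Position 3 ('h'): window [1,3] length 3 -- new best
  Position 4 ('c'): repeat (last at 1), move window start to 2
  Position 4 ('c'): window [2,4] length 3
  Position 5 ('h'): repeat (last at 3), move window start to 4
  Position 5 ('h'): window [4,5] length 2
  Position 6 ('g'): window [4,6] length 3
  Position 7 ('c'): repeat (last at 4), move window start to 5
  Position 7 ('c'): window [5,7] length 3
  Position 8 ('c'): repeat (last at 7), move window start to 8
  Position 8 ('c'): window [8,8] length 1
Longest substring with no repeats: "cah" with length 3

3


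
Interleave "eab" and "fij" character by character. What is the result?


Interleaving "eab" and "fij":
  Position 0: 'e' from first, 'f' from second => "ef"
  Position 1: 'a' from first, 'i' from second => "ai"
  Position 2: 'b' from first, 'j' from second => "bj"
Result: efaibj

efaibj


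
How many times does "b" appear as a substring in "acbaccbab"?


Searching for "b" in "acbaccbab"
Scanning each position:
  Position 0: "a" => no
  Position 1: "c" => no
  Position 2: "b" => MATCH
  Position 3: "a" => no
  Position 4: "c" => no
  Position 5: "c" => no
  Position 6: "b" => MATCH
  Position 7: "a" => no
  Position 8: "b" => MATCH
Total occurrences: 3

3


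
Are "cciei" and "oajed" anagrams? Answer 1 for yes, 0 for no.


Strings: "cciei", "oajed"
Sorted first:  cceii
Sorted second: adejo
Differ at position 0: 'c' vs 'a' => not anagrams

0


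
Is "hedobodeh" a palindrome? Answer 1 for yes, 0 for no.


Input: hedobodeh
Reversed: hedobodeh
  Compare pos 0 ('h') with pos 8 ('h'): match
  Compare pos 1 ('e') with pos 7 ('e'): match
  Compare pos 2 ('d') with pos 6 ('d'): match
  Compare pos 3 ('o') with pos 5 ('o'): match
Result: palindrome

1


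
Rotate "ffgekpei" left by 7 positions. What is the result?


Input: "ffgekpei", rotate left by 7
First 7 characters: "ffgekpe"
Remaining characters: "i"
Concatenate remaining + first: "i" + "ffgekpe" = "iffgekpe"

iffgekpe


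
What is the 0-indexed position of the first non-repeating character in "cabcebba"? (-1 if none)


Input: cabcebba
Character frequencies:
  'a': 2
  'b': 3
  'c': 2
  'e': 1
Scanning left to right for freq == 1:
  Position 0 ('c'): freq=2, skip
  Position 1 ('a'): freq=2, skip
  Position 2 ('b'): freq=3, skip
  Position 3 ('c'): freq=2, skip
  Position 4 ('e'): unique! => answer = 4

4


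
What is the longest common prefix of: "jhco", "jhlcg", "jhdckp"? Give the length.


Words: jhco, jhlcg, jhdckp
  Position 0: all 'j' => match
  Position 1: all 'h' => match
  Position 2: ('c', 'l', 'd') => mismatch, stop
LCP = "jh" (length 2)

2


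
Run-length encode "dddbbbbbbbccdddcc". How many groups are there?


Input: dddbbbbbbbccdddcc
Scanning for consecutive runs:
  Group 1: 'd' x 3 (positions 0-2)
  Group 2: 'b' x 7 (positions 3-9)
  Group 3: 'c' x 2 (positions 10-11)
  Group 4: 'd' x 3 (positions 12-14)
  Group 5: 'c' x 2 (positions 15-16)
Total groups: 5

5


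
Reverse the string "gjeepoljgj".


Input: gjeepoljgj
Reading characters right to left:
  Position 9: 'j'
  Position 8: 'g'
  Position 7: 'j'
  Position 6: 'l'
  Position 5: 'o'
  Position 4: 'p'
  Position 3: 'e'
  Position 2: 'e'
  Position 1: 'j'
  Position 0: 'g'
Reversed: jgjlopeejg

jgjlopeejg


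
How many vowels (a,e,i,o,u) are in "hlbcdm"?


Input: hlbcdm
Checking each character:
  'h' at position 0: consonant
  'l' at position 1: consonant
  'b' at position 2: consonant
  'c' at position 3: consonant
  'd' at position 4: consonant
  'm' at position 5: consonant
Total vowels: 0

0


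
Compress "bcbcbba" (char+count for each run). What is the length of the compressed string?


Input: bcbcbba
Runs:
  'b' x 1 => "b1"
  'c' x 1 => "c1"
  'b' x 1 => "b1"
  'c' x 1 => "c1"
  'b' x 2 => "b2"
  'a' x 1 => "a1"
Compressed: "b1c1b1c1b2a1"
Compressed length: 12

12


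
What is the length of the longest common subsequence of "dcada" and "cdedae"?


LCS of "dcada" and "cdedae"
DP table:
           c    d    e    d    a    e
      0    0    0    0    0    0    0
  d   0    0    1    1    1    1    1
  c   0    1    1    1    1    1    1
  a   0    1    1    1    1    2    2
  d   0    1    2    2    2    2    2
  a   0    1    2    2    2    3    3
LCS length = dp[5][6] = 3

3


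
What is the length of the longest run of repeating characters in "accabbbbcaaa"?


Input: "accabbbbcaaa"
Scanning for longest run:
  Position 1 ('c'): new char, reset run to 1
  Position 2 ('c'): continues run of 'c', length=2
  Position 3 ('a'): new char, reset run to 1
  Position 4 ('b'): new char, reset run to 1
  Position 5 ('b'): continues run of 'b', length=2
  Position 6 ('b'): continues run of 'b', length=3
  Position 7 ('b'): continues run of 'b', length=4
  Position 8 ('c'): new char, reset run to 1
  Position 9 ('a'): new char, reset run to 1
  Position 10 ('a'): continues run of 'a', length=2
  Position 11 ('a'): continues run of 'a', length=3
Longest run: 'b' with length 4

4


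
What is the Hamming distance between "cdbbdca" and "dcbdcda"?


Comparing "cdbbdca" and "dcbdcda" position by position:
  Position 0: 'c' vs 'd' => differ
  Position 1: 'd' vs 'c' => differ
  Position 2: 'b' vs 'b' => same
  Position 3: 'b' vs 'd' => differ
  Position 4: 'd' vs 'c' => differ
  Position 5: 'c' vs 'd' => differ
  Position 6: 'a' vs 'a' => same
Total differences (Hamming distance): 5

5


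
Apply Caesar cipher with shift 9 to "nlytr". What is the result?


Caesar cipher: shift "nlytr" by 9
  'n' (pos 13) + 9 = pos 22 = 'w'
  'l' (pos 11) + 9 = pos 20 = 'u'
  'y' (pos 24) + 9 = pos 7 = 'h'
  't' (pos 19) + 9 = pos 2 = 'c'
  'r' (pos 17) + 9 = pos 0 = 'a'
Result: wuhca

wuhca


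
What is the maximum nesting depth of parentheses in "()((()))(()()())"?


Input: "()((()))(()()())"
Tracking depth:
  Position 0 '(': depth becomes 1
  Position 1 ')': depth becomes 0
  Position 2 '(': depth becomes 1
  Position 3 '(': depth becomes 2
  Position 4 '(': depth becomes 3
  Position 5 ')': depth becomes 2
  Position 6 ')': depth becomes 1
  Position 7 ')': depth becomes 0
  Position 8 '(': depth becomes 1
  Position 9 '(': depth becomes 2
  Position 10 ')': depth becomes 1
  Position 11 '(': depth becomes 2
  Position 12 ')': depth becomes 1
  Position 13 '(': depth becomes 2
  Position 14 ')': depth becomes 1
  Position 15 ')': depth becomes 0
Maximum depth reached: 3

3


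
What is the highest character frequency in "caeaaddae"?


Input: caeaaddae
Character counts:
  'a': 4
  'c': 1
  'd': 2
  'e': 2
Maximum frequency: 4

4


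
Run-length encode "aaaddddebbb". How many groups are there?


Input: aaaddddebbb
Scanning for consecutive runs:
  Group 1: 'a' x 3 (positions 0-2)
  Group 2: 'd' x 4 (positions 3-6)
  Group 3: 'e' x 1 (positions 7-7)
  Group 4: 'b' x 3 (positions 8-10)
Total groups: 4

4


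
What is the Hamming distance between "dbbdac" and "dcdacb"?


Comparing "dbbdac" and "dcdacb" position by position:
  Position 0: 'd' vs 'd' => same
  Position 1: 'b' vs 'c' => differ
  Position 2: 'b' vs 'd' => differ
  Position 3: 'd' vs 'a' => differ
  Position 4: 'a' vs 'c' => differ
  Position 5: 'c' vs 'b' => differ
Total differences (Hamming distance): 5

5


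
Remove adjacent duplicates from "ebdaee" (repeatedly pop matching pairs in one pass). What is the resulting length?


Input: ebdaee
Stack-based adjacent duplicate removal:
  Read 'e': push. Stack: e
  Read 'b': push. Stack: eb
  Read 'd': push. Stack: ebd
  Read 'a': push. Stack: ebda
  Read 'e': push. Stack: ebdae
  Read 'e': matches stack top 'e' => pop. Stack: ebda
Final stack: "ebda" (length 4)

4


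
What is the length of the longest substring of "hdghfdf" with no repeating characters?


Input: "hdghfdf"
Sliding window (track last position of each char):
  Position 0 ('h'): window [0,0] length 1 -- new best
  Position 1 ('d'): window [0,1] length 2 -- new best
  Position 2 ('g'): window [0,2] length 3 -- new best
  Position 3 ('h'): repeat (last at 0), move window start to 1
  Position 3 ('h'): window [1,3] length 3
  Position 4 ('f'): window [1,4] length 4 -- new best
  Position 5 ('d'): repeat (last at 1), move window start to 2
  Position 5 ('d'): window [2,5] length 4
  Position 6 ('f'): repeat (last at 4), move window start to 5
  Position 6 ('f'): window [5,6] length 2
Longest substring with no repeats: "dghf" with length 4

4


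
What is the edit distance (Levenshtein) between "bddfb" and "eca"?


Computing edit distance: "bddfb" -> "eca"
DP table:
           e    c    a
      0    1    2    3
  b   1    1    2    3
  d   2    2    2    3
  d   3    3    3    3
  f   4    4    4    4
  b   5    5    5    5
Edit distance = dp[5][3] = 5

5


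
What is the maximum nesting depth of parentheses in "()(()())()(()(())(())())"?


Input: "()(()())()(()(())(())())"
Tracking depth:
  Position 0 '(': depth becomes 1
  Position 1 ')': depth becomes 0
  Position 2 '(': depth becomes 1
  Position 3 '(': depth becomes 2
  Position 4 ')': depth becomes 1
  Position 5 '(': depth becomes 2
  Position 6 ')': depth becomes 1
  Position 7 ')': depth becomes 0
  Position 8 '(': depth becomes 1
  Position 9 ')': depth becomes 0
  Position 10 '(': depth becomes 1
  Position 11 '(': depth becomes 2
  Position 12 ')': depth becomes 1
  Position 13 '(': depth becomes 2
  Position 14 '(': depth becomes 3
  Position 15 ')': depth becomes 2
  Position 16 ')': depth becomes 1
  Position 17 '(': depth becomes 2
  Position 18 '(': depth becomes 3
  Position 19 ')': depth becomes 2
  Position 20 ')': depth becomes 1
  Position 21 '(': depth becomes 2
  Position 22 ')': depth becomes 1
  Position 23 ')': depth becomes 0
Maximum depth reached: 3

3


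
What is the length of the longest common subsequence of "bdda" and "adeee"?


LCS of "bdda" and "adeee"
DP table:
           a    d    e    e    e
      0    0    0    0    0    0
  b   0    0    0    0    0    0
  d   0    0    1    1    1    1
  d   0    0    1    1    1    1
  a   0    1    1    1    1    1
LCS length = dp[4][5] = 1

1


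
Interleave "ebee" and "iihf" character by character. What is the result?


Interleaving "ebee" and "iihf":
  Position 0: 'e' from first, 'i' from second => "ei"
  Position 1: 'b' from first, 'i' from second => "bi"
  Position 2: 'e' from first, 'h' from second => "eh"
  Position 3: 'e' from first, 'f' from second => "ef"
Result: eibiehef

eibiehef


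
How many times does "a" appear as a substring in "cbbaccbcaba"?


Searching for "a" in "cbbaccbcaba"
Scanning each position:
  Position 0: "c" => no
  Position 1: "b" => no
  Position 2: "b" => no
  Position 3: "a" => MATCH
  Position 4: "c" => no
  Position 5: "c" => no
  Position 6: "b" => no
  Position 7: "c" => no
  Position 8: "a" => MATCH
  Position 9: "b" => no
  Position 10: "a" => MATCH
Total occurrences: 3

3


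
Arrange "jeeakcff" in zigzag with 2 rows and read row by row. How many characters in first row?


Zigzag "jeeakcff" into 2 rows:
Placing characters:
  'j' => row 0
  'e' => row 1
  'e' => row 0
  'a' => row 1
  'k' => row 0
  'c' => row 1
  'f' => row 0
  'f' => row 1
Rows:
  Row 0: "jekf"
  Row 1: "eacf"
First row length: 4

4


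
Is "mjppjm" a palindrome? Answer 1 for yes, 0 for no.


Input: mjppjm
Reversed: mjppjm
  Compare pos 0 ('m') with pos 5 ('m'): match
  Compare pos 1 ('j') with pos 4 ('j'): match
  Compare pos 2 ('p') with pos 3 ('p'): match
Result: palindrome

1


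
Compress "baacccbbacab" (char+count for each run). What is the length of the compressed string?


Input: baacccbbacab
Runs:
  'b' x 1 => "b1"
  'a' x 2 => "a2"
  'c' x 3 => "c3"
  'b' x 2 => "b2"
  'a' x 1 => "a1"
  'c' x 1 => "c1"
  'a' x 1 => "a1"
  'b' x 1 => "b1"
Compressed: "b1a2c3b2a1c1a1b1"
Compressed length: 16

16


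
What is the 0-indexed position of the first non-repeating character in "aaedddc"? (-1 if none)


Input: aaedddc
Character frequencies:
  'a': 2
  'c': 1
  'd': 3
  'e': 1
Scanning left to right for freq == 1:
  Position 0 ('a'): freq=2, skip
  Position 1 ('a'): freq=2, skip
  Position 2 ('e'): unique! => answer = 2

2


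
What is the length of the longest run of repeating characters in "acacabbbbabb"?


Input: "acacabbbbabb"
Scanning for longest run:
  Position 1 ('c'): new char, reset run to 1
  Position 2 ('a'): new char, reset run to 1
  Position 3 ('c'): new char, reset run to 1
  Position 4 ('a'): new char, reset run to 1
  Position 5 ('b'): new char, reset run to 1
  Position 6 ('b'): continues run of 'b', length=2
  Position 7 ('b'): continues run of 'b', length=3
  Position 8 ('b'): continues run of 'b', length=4
  Position 9 ('a'): new char, reset run to 1
  Position 10 ('b'): new char, reset run to 1
  Position 11 ('b'): continues run of 'b', length=2
Longest run: 'b' with length 4

4


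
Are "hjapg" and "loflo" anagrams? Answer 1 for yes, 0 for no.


Strings: "hjapg", "loflo"
Sorted first:  aghjp
Sorted second: flloo
Differ at position 0: 'a' vs 'f' => not anagrams

0


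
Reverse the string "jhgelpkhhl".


Input: jhgelpkhhl
Reading characters right to left:
  Position 9: 'l'
  Position 8: 'h'
  Position 7: 'h'
  Position 6: 'k'
  Position 5: 'p'
  Position 4: 'l'
  Position 3: 'e'
  Position 2: 'g'
  Position 1: 'h'
  Position 0: 'j'
Reversed: lhhkpleghj

lhhkpleghj


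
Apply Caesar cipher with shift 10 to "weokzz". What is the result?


Caesar cipher: shift "weokzz" by 10
  'w' (pos 22) + 10 = pos 6 = 'g'
  'e' (pos 4) + 10 = pos 14 = 'o'
  'o' (pos 14) + 10 = pos 24 = 'y'
  'k' (pos 10) + 10 = pos 20 = 'u'
  'z' (pos 25) + 10 = pos 9 = 'j'
  'z' (pos 25) + 10 = pos 9 = 'j'
Result: goyujj

goyujj


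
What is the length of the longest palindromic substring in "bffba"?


Input: "bffba"
Checking substrings for palindromes:
  [0:4] "bffb" (len 4) => palindrome
  [1:3] "ff" (len 2) => palindrome
Longest palindromic substring: "bffb" with length 4

4


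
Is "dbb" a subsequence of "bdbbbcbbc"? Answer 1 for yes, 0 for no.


Check if "dbb" is a subsequence of "bdbbbcbbc"
Greedy scan:
  Position 0 ('b'): no match needed
  Position 1 ('d'): matches sub[0] = 'd'
  Position 2 ('b'): matches sub[1] = 'b'
  Position 3 ('b'): matches sub[2] = 'b'
  Position 4 ('b'): no match needed
  Position 5 ('c'): no match needed
  Position 6 ('b'): no match needed
  Position 7 ('b'): no match needed
  Position 8 ('c'): no match needed
All 3 characters matched => is a subsequence

1


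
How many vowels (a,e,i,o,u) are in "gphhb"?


Input: gphhb
Checking each character:
  'g' at position 0: consonant
  'p' at position 1: consonant
  'h' at position 2: consonant
  'h' at position 3: consonant
  'b' at position 4: consonant
Total vowels: 0

0


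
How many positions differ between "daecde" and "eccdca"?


Comparing "daecde" and "eccdca" position by position:
  Position 0: 'd' vs 'e' => DIFFER
  Position 1: 'a' vs 'c' => DIFFER
  Position 2: 'e' vs 'c' => DIFFER
  Position 3: 'c' vs 'd' => DIFFER
  Position 4: 'd' vs 'c' => DIFFER
  Position 5: 'e' vs 'a' => DIFFER
Positions that differ: 6

6


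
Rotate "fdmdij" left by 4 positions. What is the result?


Input: "fdmdij", rotate left by 4
First 4 characters: "fdmd"
Remaining characters: "ij"
Concatenate remaining + first: "ij" + "fdmd" = "ijfdmd"

ijfdmd


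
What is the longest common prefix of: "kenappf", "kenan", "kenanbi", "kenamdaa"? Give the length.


Words: kenappf, kenan, kenanbi, kenamdaa
  Position 0: all 'k' => match
  Position 1: all 'e' => match
  Position 2: all 'n' => match
  Position 3: all 'a' => match
  Position 4: ('p', 'n', 'n', 'm') => mismatch, stop
LCP = "kena" (length 4)

4


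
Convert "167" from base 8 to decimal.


Input: "167" in base 8
Positional expansion:
  Digit '1' (value 1) x 8^2 = 64
  Digit '6' (value 6) x 8^1 = 48
  Digit '7' (value 7) x 8^0 = 7
Sum = 119

119


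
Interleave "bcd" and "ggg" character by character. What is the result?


Interleaving "bcd" and "ggg":
  Position 0: 'b' from first, 'g' from second => "bg"
  Position 1: 'c' from first, 'g' from second => "cg"
  Position 2: 'd' from first, 'g' from second => "dg"
Result: bgcgdg

bgcgdg


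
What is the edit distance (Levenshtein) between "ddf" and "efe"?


Computing edit distance: "ddf" -> "efe"
DP table:
           e    f    e
      0    1    2    3
  d   1    1    2    3
  d   2    2    2    3
  f   3    3    2    3
Edit distance = dp[3][3] = 3

3


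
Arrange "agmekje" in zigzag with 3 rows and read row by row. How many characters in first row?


Zigzag "agmekje" into 3 rows:
Placing characters:
  'a' => row 0
  'g' => row 1
  'm' => row 2
  'e' => row 1
  'k' => row 0
  'j' => row 1
  'e' => row 2
Rows:
  Row 0: "ak"
  Row 1: "gej"
  Row 2: "me"
First row length: 2

2


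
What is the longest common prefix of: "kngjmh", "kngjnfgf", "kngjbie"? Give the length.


Words: kngjmh, kngjnfgf, kngjbie
  Position 0: all 'k' => match
  Position 1: all 'n' => match
  Position 2: all 'g' => match
  Position 3: all 'j' => match
  Position 4: ('m', 'n', 'b') => mismatch, stop
LCP = "kngj" (length 4)

4


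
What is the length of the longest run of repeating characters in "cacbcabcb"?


Input: "cacbcabcb"
Scanning for longest run:
  Position 1 ('a'): new char, reset run to 1
  Position 2 ('c'): new char, reset run to 1
  Position 3 ('b'): new char, reset run to 1
  Position 4 ('c'): new char, reset run to 1
  Position 5 ('a'): new char, reset run to 1
  Position 6 ('b'): new char, reset run to 1
  Position 7 ('c'): new char, reset run to 1
  Position 8 ('b'): new char, reset run to 1
Longest run: 'c' with length 1

1


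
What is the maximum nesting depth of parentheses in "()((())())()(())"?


Input: "()((())())()(())"
Tracking depth:
  Position 0 '(': depth becomes 1
  Position 1 ')': depth becomes 0
  Position 2 '(': depth becomes 1
  Position 3 '(': depth becomes 2
  Position 4 '(': depth becomes 3
  Position 5 ')': depth becomes 2
  Position 6 ')': depth becomes 1
  Position 7 '(': depth becomes 2
  Position 8 ')': depth becomes 1
  Position 9 ')': depth becomes 0
  Position 10 '(': depth becomes 1
  Position 11 ')': depth becomes 0
  Position 12 '(': depth becomes 1
  Position 13 '(': depth becomes 2
  Position 14 ')': depth becomes 1
  Position 15 ')': depth becomes 0
Maximum depth reached: 3

3


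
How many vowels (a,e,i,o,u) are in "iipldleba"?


Input: iipldleba
Checking each character:
  'i' at position 0: vowel (running total: 1)
  'i' at position 1: vowel (running total: 2)
  'p' at position 2: consonant
  'l' at position 3: consonant
  'd' at position 4: consonant
  'l' at position 5: consonant
  'e' at position 6: vowel (running total: 3)
  'b' at position 7: consonant
  'a' at position 8: vowel (running total: 4)
Total vowels: 4

4


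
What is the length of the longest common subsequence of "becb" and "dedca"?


LCS of "becb" and "dedca"
DP table:
           d    e    d    c    a
      0    0    0    0    0    0
  b   0    0    0    0    0    0
  e   0    0    1    1    1    1
  c   0    0    1    1    2    2
  b   0    0    1    1    2    2
LCS length = dp[4][5] = 2

2


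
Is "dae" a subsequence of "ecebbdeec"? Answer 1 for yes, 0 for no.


Check if "dae" is a subsequence of "ecebbdeec"
Greedy scan:
  Position 0 ('e'): no match needed
  Position 1 ('c'): no match needed
  Position 2 ('e'): no match needed
  Position 3 ('b'): no match needed
  Position 4 ('b'): no match needed
  Position 5 ('d'): matches sub[0] = 'd'
  Position 6 ('e'): no match needed
  Position 7 ('e'): no match needed
  Position 8 ('c'): no match needed
Only matched 1/3 characters => not a subsequence

0


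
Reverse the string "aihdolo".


Input: aihdolo
Reading characters right to left:
  Position 6: 'o'
  Position 5: 'l'
  Position 4: 'o'
  Position 3: 'd'
  Position 2: 'h'
  Position 1: 'i'
  Position 0: 'a'
Reversed: olodhia

olodhia


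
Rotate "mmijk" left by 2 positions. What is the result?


Input: "mmijk", rotate left by 2
First 2 characters: "mm"
Remaining characters: "ijk"
Concatenate remaining + first: "ijk" + "mm" = "ijkmm"

ijkmm


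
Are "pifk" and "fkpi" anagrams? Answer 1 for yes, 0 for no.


Strings: "pifk", "fkpi"
Sorted first:  fikp
Sorted second: fikp
Sorted forms match => anagrams

1


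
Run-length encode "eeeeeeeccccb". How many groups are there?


Input: eeeeeeeccccb
Scanning for consecutive runs:
  Group 1: 'e' x 7 (positions 0-6)
  Group 2: 'c' x 4 (positions 7-10)
  Group 3: 'b' x 1 (positions 11-11)
Total groups: 3

3


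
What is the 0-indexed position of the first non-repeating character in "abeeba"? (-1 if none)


Input: abeeba
Character frequencies:
  'a': 2
  'b': 2
  'e': 2
Scanning left to right for freq == 1:
  Position 0 ('a'): freq=2, skip
  Position 1 ('b'): freq=2, skip
  Position 2 ('e'): freq=2, skip
  Position 3 ('e'): freq=2, skip
  Position 4 ('b'): freq=2, skip
  Position 5 ('a'): freq=2, skip
  No unique character found => answer = -1

-1


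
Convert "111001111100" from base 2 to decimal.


Input: "111001111100" in base 2
Positional expansion:
  Digit '1' (value 1) x 2^11 = 2048
  Digit '1' (value 1) x 2^10 = 1024
  Digit '1' (value 1) x 2^9 = 512
  Digit '0' (value 0) x 2^8 = 0
  Digit '0' (value 0) x 2^7 = 0
  Digit '1' (value 1) x 2^6 = 64
  Digit '1' (value 1) x 2^5 = 32
  Digit '1' (value 1) x 2^4 = 16
  Digit '1' (value 1) x 2^3 = 8
  Digit '1' (value 1) x 2^2 = 4
  Digit '0' (value 0) x 2^1 = 0
  Digit '0' (value 0) x 2^0 = 0
Sum = 3708

3708


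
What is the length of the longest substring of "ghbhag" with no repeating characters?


Input: "ghbhag"
Sliding window (track last position of each char):
  Position 0 ('g'): window [0,0] length 1 -- new best
  Position 1 ('h'): window [0,1] length 2 -- new best
  Position 2 ('b'): window [0,2] length 3 -- new best
  Position 3 ('h'): repeat (last at 1), move window start to 2
  Position 3 ('h'): window [2,3] length 2
  Position 4 ('a'): window [2,4] length 3
  Position 5 ('g'): window [2,5] length 4 -- new best
Longest substring with no repeats: "bhag" with length 4

4


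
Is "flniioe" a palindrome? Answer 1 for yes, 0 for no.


Input: flniioe
Reversed: eoiinlf
  Compare pos 0 ('f') with pos 6 ('e'): MISMATCH
  Compare pos 1 ('l') with pos 5 ('o'): MISMATCH
  Compare pos 2 ('n') with pos 4 ('i'): MISMATCH
Result: not a palindrome

0


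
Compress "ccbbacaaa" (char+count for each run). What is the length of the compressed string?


Input: ccbbacaaa
Runs:
  'c' x 2 => "c2"
  'b' x 2 => "b2"
  'a' x 1 => "a1"
  'c' x 1 => "c1"
  'a' x 3 => "a3"
Compressed: "c2b2a1c1a3"
Compressed length: 10

10


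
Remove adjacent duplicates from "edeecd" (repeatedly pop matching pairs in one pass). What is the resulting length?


Input: edeecd
Stack-based adjacent duplicate removal:
  Read 'e': push. Stack: e
  Read 'd': push. Stack: ed
  Read 'e': push. Stack: ede
  Read 'e': matches stack top 'e' => pop. Stack: ed
  Read 'c': push. Stack: edc
  Read 'd': push. Stack: edcd
Final stack: "edcd" (length 4)

4


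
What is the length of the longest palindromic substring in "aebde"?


Input: "aebde"
Checking substrings for palindromes:
  No multi-char palindromic substrings found
Longest palindromic substring: "a" with length 1

1


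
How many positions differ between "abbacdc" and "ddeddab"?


Comparing "abbacdc" and "ddeddab" position by position:
  Position 0: 'a' vs 'd' => DIFFER
  Position 1: 'b' vs 'd' => DIFFER
  Position 2: 'b' vs 'e' => DIFFER
  Position 3: 'a' vs 'd' => DIFFER
  Position 4: 'c' vs 'd' => DIFFER
  Position 5: 'd' vs 'a' => DIFFER
  Position 6: 'c' vs 'b' => DIFFER
Positions that differ: 7

7


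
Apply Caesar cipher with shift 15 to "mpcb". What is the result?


Caesar cipher: shift "mpcb" by 15
  'm' (pos 12) + 15 = pos 1 = 'b'
  'p' (pos 15) + 15 = pos 4 = 'e'
  'c' (pos 2) + 15 = pos 17 = 'r'
  'b' (pos 1) + 15 = pos 16 = 'q'
Result: berq

berq


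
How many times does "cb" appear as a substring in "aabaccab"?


Searching for "cb" in "aabaccab"
Scanning each position:
  Position 0: "aa" => no
  Position 1: "ab" => no
  Position 2: "ba" => no
  Position 3: "ac" => no
  Position 4: "cc" => no
  Position 5: "ca" => no
  Position 6: "ab" => no
Total occurrences: 0

0


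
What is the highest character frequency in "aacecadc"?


Input: aacecadc
Character counts:
  'a': 3
  'c': 3
  'd': 1
  'e': 1
Maximum frequency: 3

3


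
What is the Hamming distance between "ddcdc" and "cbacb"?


Comparing "ddcdc" and "cbacb" position by position:
  Position 0: 'd' vs 'c' => differ
  Position 1: 'd' vs 'b' => differ
  Position 2: 'c' vs 'a' => differ
  Position 3: 'd' vs 'c' => differ
  Position 4: 'c' vs 'b' => differ
Total differences (Hamming distance): 5

5


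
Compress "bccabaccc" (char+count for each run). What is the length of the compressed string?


Input: bccabaccc
Runs:
  'b' x 1 => "b1"
  'c' x 2 => "c2"
  'a' x 1 => "a1"
  'b' x 1 => "b1"
  'a' x 1 => "a1"
  'c' x 3 => "c3"
Compressed: "b1c2a1b1a1c3"
Compressed length: 12

12


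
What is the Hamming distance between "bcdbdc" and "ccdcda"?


Comparing "bcdbdc" and "ccdcda" position by position:
  Position 0: 'b' vs 'c' => differ
  Position 1: 'c' vs 'c' => same
  Position 2: 'd' vs 'd' => same
  Position 3: 'b' vs 'c' => differ
  Position 4: 'd' vs 'd' => same
  Position 5: 'c' vs 'a' => differ
Total differences (Hamming distance): 3

3


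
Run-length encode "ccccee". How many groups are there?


Input: ccccee
Scanning for consecutive runs:
  Group 1: 'c' x 4 (positions 0-3)
  Group 2: 'e' x 2 (positions 4-5)
Total groups: 2

2


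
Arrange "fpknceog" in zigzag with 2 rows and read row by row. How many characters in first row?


Zigzag "fpknceog" into 2 rows:
Placing characters:
  'f' => row 0
  'p' => row 1
  'k' => row 0
  'n' => row 1
  'c' => row 0
  'e' => row 1
  'o' => row 0
  'g' => row 1
Rows:
  Row 0: "fkco"
  Row 1: "pneg"
First row length: 4

4


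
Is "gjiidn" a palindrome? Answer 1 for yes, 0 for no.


Input: gjiidn
Reversed: ndiijg
  Compare pos 0 ('g') with pos 5 ('n'): MISMATCH
  Compare pos 1 ('j') with pos 4 ('d'): MISMATCH
  Compare pos 2 ('i') with pos 3 ('i'): match
Result: not a palindrome

0


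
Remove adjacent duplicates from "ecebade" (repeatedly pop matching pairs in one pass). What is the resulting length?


Input: ecebade
Stack-based adjacent duplicate removal:
  Read 'e': push. Stack: e
  Read 'c': push. Stack: ec
  Read 'e': push. Stack: ece
  Read 'b': push. Stack: eceb
  Read 'a': push. Stack: eceba
  Read 'd': push. Stack: ecebad
  Read 'e': push. Stack: ecebade
Final stack: "ecebade" (length 7)

7


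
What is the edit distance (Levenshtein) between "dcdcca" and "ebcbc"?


Computing edit distance: "dcdcca" -> "ebcbc"
DP table:
           e    b    c    b    c
      0    1    2    3    4    5
  d   1    1    2    3    4    5
  c   2    2    2    2    3    4
  d   3    3    3    3    3    4
  c   4    4    4    3    4    3
  c   5    5    5    4    4    4
  a   6    6    6    5    5    5
Edit distance = dp[6][5] = 5

5


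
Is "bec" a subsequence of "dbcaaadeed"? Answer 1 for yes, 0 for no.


Check if "bec" is a subsequence of "dbcaaadeed"
Greedy scan:
  Position 0 ('d'): no match needed
  Position 1 ('b'): matches sub[0] = 'b'
  Position 2 ('c'): no match needed
  Position 3 ('a'): no match needed
  Position 4 ('a'): no match needed
  Position 5 ('a'): no match needed
  Position 6 ('d'): no match needed
  Position 7 ('e'): matches sub[1] = 'e'
  Position 8 ('e'): no match needed
  Position 9 ('d'): no match needed
Only matched 2/3 characters => not a subsequence

0


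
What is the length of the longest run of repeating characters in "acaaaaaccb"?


Input: "acaaaaaccb"
Scanning for longest run:
  Position 1 ('c'): new char, reset run to 1
  Position 2 ('a'): new char, reset run to 1
  Position 3 ('a'): continues run of 'a', length=2
  Position 4 ('a'): continues run of 'a', length=3
  Position 5 ('a'): continues run of 'a', length=4
  Position 6 ('a'): continues run of 'a', length=5
  Position 7 ('c'): new char, reset run to 1
  Position 8 ('c'): continues run of 'c', length=2
  Position 9 ('b'): new char, reset run to 1
Longest run: 'a' with length 5

5


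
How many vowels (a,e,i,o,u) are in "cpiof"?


Input: cpiof
Checking each character:
  'c' at position 0: consonant
  'p' at position 1: consonant
  'i' at position 2: vowel (running total: 1)
  'o' at position 3: vowel (running total: 2)
  'f' at position 4: consonant
Total vowels: 2

2


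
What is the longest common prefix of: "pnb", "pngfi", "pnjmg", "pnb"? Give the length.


Words: pnb, pngfi, pnjmg, pnb
  Position 0: all 'p' => match
  Position 1: all 'n' => match
  Position 2: ('b', 'g', 'j', 'b') => mismatch, stop
LCP = "pn" (length 2)

2


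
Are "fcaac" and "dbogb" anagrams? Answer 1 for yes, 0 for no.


Strings: "fcaac", "dbogb"
Sorted first:  aaccf
Sorted second: bbdgo
Differ at position 0: 'a' vs 'b' => not anagrams

0


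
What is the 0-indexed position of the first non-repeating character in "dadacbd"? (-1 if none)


Input: dadacbd
Character frequencies:
  'a': 2
  'b': 1
  'c': 1
  'd': 3
Scanning left to right for freq == 1:
  Position 0 ('d'): freq=3, skip
  Position 1 ('a'): freq=2, skip
  Position 2 ('d'): freq=3, skip
  Position 3 ('a'): freq=2, skip
  Position 4 ('c'): unique! => answer = 4

4


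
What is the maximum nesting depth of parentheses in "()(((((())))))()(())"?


Input: "()(((((())))))()(())"
Tracking depth:
  Position 0 '(': depth becomes 1
  Position 1 ')': depth becomes 0
  Position 2 '(': depth becomes 1
  Position 3 '(': depth becomes 2
  Position 4 '(': depth becomes 3
  Position 5 '(': depth becomes 4
  Position 6 '(': depth becomes 5
  Position 7 '(': depth becomes 6
  Position 8 ')': depth becomes 5
  Position 9 ')': depth becomes 4
  Position 10 ')': depth becomes 3
  Position 11 ')': depth becomes 2
  Position 12 ')': depth becomes 1
  Position 13 ')': depth becomes 0
  Position 14 '(': depth becomes 1
  Position 15 ')': depth becomes 0
  Position 16 '(': depth becomes 1
  Position 17 '(': depth becomes 2
  Position 18 ')': depth becomes 1
  Position 19 ')': depth becomes 0
Maximum depth reached: 6

6


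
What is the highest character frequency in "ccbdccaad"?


Input: ccbdccaad
Character counts:
  'a': 2
  'b': 1
  'c': 4
  'd': 2
Maximum frequency: 4

4


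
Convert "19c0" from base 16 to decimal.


Input: "19c0" in base 16
Positional expansion:
  Digit '1' (value 1) x 16^3 = 4096
  Digit '9' (value 9) x 16^2 = 2304
  Digit 'c' (value 12) x 16^1 = 192
  Digit '0' (value 0) x 16^0 = 0
Sum = 6592

6592


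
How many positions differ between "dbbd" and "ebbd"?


Comparing "dbbd" and "ebbd" position by position:
  Position 0: 'd' vs 'e' => DIFFER
  Position 1: 'b' vs 'b' => same
  Position 2: 'b' vs 'b' => same
  Position 3: 'd' vs 'd' => same
Positions that differ: 1

1


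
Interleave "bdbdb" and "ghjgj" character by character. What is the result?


Interleaving "bdbdb" and "ghjgj":
  Position 0: 'b' from first, 'g' from second => "bg"
  Position 1: 'd' from first, 'h' from second => "dh"
  Position 2: 'b' from first, 'j' from second => "bj"
  Position 3: 'd' from first, 'g' from second => "dg"
  Position 4: 'b' from first, 'j' from second => "bj"
Result: bgdhbjdgbj

bgdhbjdgbj


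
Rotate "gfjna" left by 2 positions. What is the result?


Input: "gfjna", rotate left by 2
First 2 characters: "gf"
Remaining characters: "jna"
Concatenate remaining + first: "jna" + "gf" = "jnagf"

jnagf


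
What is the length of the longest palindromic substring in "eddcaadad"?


Input: "eddcaadad"
Checking substrings for palindromes:
  [5:8] "ada" (len 3) => palindrome
  [6:9] "dad" (len 3) => palindrome
  [1:3] "dd" (len 2) => palindrome
  [4:6] "aa" (len 2) => palindrome
Longest palindromic substring: "ada" with length 3

3


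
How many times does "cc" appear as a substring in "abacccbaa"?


Searching for "cc" in "abacccbaa"
Scanning each position:
  Position 0: "ab" => no
  Position 1: "ba" => no
  Position 2: "ac" => no
  Position 3: "cc" => MATCH
  Position 4: "cc" => MATCH
  Position 5: "cb" => no
  Position 6: "ba" => no
  Position 7: "aa" => no
Total occurrences: 2

2


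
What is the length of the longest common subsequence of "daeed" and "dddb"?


LCS of "daeed" and "dddb"
DP table:
           d    d    d    b
      0    0    0    0    0
  d   0    1    1    1    1
  a   0    1    1    1    1
  e   0    1    1    1    1
  e   0    1    1    1    1
  d   0    1    2    2    2
LCS length = dp[5][4] = 2

2


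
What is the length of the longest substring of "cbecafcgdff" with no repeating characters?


Input: "cbecafcgdff"
Sliding window (track last position of each char):
  Position 0 ('c'): window [0,0] length 1 -- new best
  Position 1 ('b'): window [0,1] length 2 -- new best
  Position 2 ('e'): window [0,2] length 3 -- new best
  Position 3 ('c'): repeat (last at 0), move window start to 1
  Position 3 ('c'): window [1,3] length 3
  Position 4 ('a'): window [1,4] length 4 -- new best
  Position 5 ('f'): window [1,5] length 5 -- new best
  Position 6 ('c'): repeat (last at 3), move window start to 4
  Position 6 ('c'): window [4,6] length 3
  Position 7 ('g'): window [4,7] length 4
  Position 8 ('d'): window [4,8] length 5
  Position 9 ('f'): repeat (last at 5), move window start to 6
  Position 9 ('f'): window [6,9] length 4
  Position 10 ('f'): repeat (last at 9), move window start to 10
  Position 10 ('f'): window [10,10] length 1
Longest substring with no repeats: "becaf" with length 5

5


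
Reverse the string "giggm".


Input: giggm
Reading characters right to left:
  Position 4: 'm'
  Position 3: 'g'
  Position 2: 'g'
  Position 1: 'i'
  Position 0: 'g'
Reversed: mggig

mggig


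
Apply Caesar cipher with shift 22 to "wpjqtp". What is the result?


Caesar cipher: shift "wpjqtp" by 22
  'w' (pos 22) + 22 = pos 18 = 's'
  'p' (pos 15) + 22 = pos 11 = 'l'
  'j' (pos 9) + 22 = pos 5 = 'f'
  'q' (pos 16) + 22 = pos 12 = 'm'
  't' (pos 19) + 22 = pos 15 = 'p'
  'p' (pos 15) + 22 = pos 11 = 'l'
Result: slfmpl

slfmpl


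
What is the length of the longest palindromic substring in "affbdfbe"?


Input: "affbdfbe"
Checking substrings for palindromes:
  [1:3] "ff" (len 2) => palindrome
Longest palindromic substring: "ff" with length 2

2


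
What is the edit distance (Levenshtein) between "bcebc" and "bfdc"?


Computing edit distance: "bcebc" -> "bfdc"
DP table:
           b    f    d    c
      0    1    2    3    4
  b   1    0    1    2    3
  c   2    1    1    2    2
  e   3    2    2    2    3
  b   4    3    3    3    3
  c   5    4    4    4    3
Edit distance = dp[5][4] = 3

3


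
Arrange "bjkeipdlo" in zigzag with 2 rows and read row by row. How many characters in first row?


Zigzag "bjkeipdlo" into 2 rows:
Placing characters:
  'b' => row 0
  'j' => row 1
  'k' => row 0
  'e' => row 1
  'i' => row 0
  'p' => row 1
  'd' => row 0
  'l' => row 1
  'o' => row 0
Rows:
  Row 0: "bkido"
  Row 1: "jepl"
First row length: 5

5


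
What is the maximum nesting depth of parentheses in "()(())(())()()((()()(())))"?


Input: "()(())(())()()((()()(())))"
Tracking depth:
  Position 0 '(': depth becomes 1
  Position 1 ')': depth becomes 0
  Position 2 '(': depth becomes 1
  Position 3 '(': depth becomes 2
  Position 4 ')': depth becomes 1
  Position 5 ')': depth becomes 0
  Position 6 '(': depth becomes 1
  Position 7 '(': depth becomes 2
  Position 8 ')': depth becomes 1
  Position 9 ')': depth becomes 0
  Position 10 '(': depth becomes 1
  Position 11 ')': depth becomes 0
  Position 12 '(': depth becomes 1
  Position 13 ')': depth becomes 0
  Position 14 '(': depth becomes 1
  Position 15 '(': depth becomes 2
  Position 16 '(': depth becomes 3
  Position 17 ')': depth becomes 2
  Position 18 '(': depth becomes 3
  Position 19 ')': depth becomes 2
  Position 20 '(': depth becomes 3
  Position 21 '(': depth becomes 4
  Position 22 ')': depth becomes 3
  Position 23 ')': depth becomes 2
  Position 24 ')': depth becomes 1
  Position 25 ')': depth becomes 0
Maximum depth reached: 4

4


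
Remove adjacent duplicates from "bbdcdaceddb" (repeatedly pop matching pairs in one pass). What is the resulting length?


Input: bbdcdaceddb
Stack-based adjacent duplicate removal:
  Read 'b': push. Stack: b
  Read 'b': matches stack top 'b' => pop. Stack: (empty)
  Read 'd': push. Stack: d
  Read 'c': push. Stack: dc
  Read 'd': push. Stack: dcd
  Read 'a': push. Stack: dcda
  Read 'c': push. Stack: dcdac
  Read 'e': push. Stack: dcdace
  Read 'd': push. Stack: dcdaced
  Read 'd': matches stack top 'd' => pop. Stack: dcdace
  Read 'b': push. Stack: dcdaceb
Final stack: "dcdaceb" (length 7)

7


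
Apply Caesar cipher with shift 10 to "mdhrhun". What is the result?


Caesar cipher: shift "mdhrhun" by 10
  'm' (pos 12) + 10 = pos 22 = 'w'
  'd' (pos 3) + 10 = pos 13 = 'n'
  'h' (pos 7) + 10 = pos 17 = 'r'
  'r' (pos 17) + 10 = pos 1 = 'b'
  'h' (pos 7) + 10 = pos 17 = 'r'
  'u' (pos 20) + 10 = pos 4 = 'e'
  'n' (pos 13) + 10 = pos 23 = 'x'
Result: wnrbrex

wnrbrex
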